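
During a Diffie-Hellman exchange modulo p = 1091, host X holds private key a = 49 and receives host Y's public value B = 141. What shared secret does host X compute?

Shared key K = 141^49 mod 1091.
141^1 ≡ 141 (mod 1091)
141^2 = (141^1)^2 ≡ 141^2 = 19881 ≡ 243 (mod 1091)
141^4 = (141^2)^2 ≡ 243^2 = 59049 ≡ 135 (mod 1091)
141^8 = (141^4)^2 ≡ 135^2 = 18225 ≡ 769 (mod 1091)
141^16 = (141^8)^2 ≡ 769^2 = 591361 ≡ 39 (mod 1091)
141^32 = (141^16)^2 ≡ 39^2 = 1521 ≡ 430 (mod 1091)
141^49 = 141^32 · 141^16 · 141^1 ≡ 430 · 39 · 141 ≡ 373 (mod 1091).

373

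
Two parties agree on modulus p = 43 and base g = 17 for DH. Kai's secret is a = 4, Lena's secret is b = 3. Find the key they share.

Lena sends B = g^b mod p = 17^3 mod 43.
17^1 ≡ 17 (mod 43)
17^2 = (17^1)^2 ≡ 17^2 = 289 ≡ 31 (mod 43)
17^3 = 17^2 · 17^1 ≡ 31 · 17 ≡ 11 (mod 43).
So B = 11. Kai then computes K = B^a mod p = 11^4 mod 43.
11^1 ≡ 11 (mod 43)
11^2 = (11^1)^2 ≡ 11^2 = 121 ≡ 35 (mod 43)
11^4 = (11^2)^2 ≡ 35^2 = 1225 ≡ 21 (mod 43)

21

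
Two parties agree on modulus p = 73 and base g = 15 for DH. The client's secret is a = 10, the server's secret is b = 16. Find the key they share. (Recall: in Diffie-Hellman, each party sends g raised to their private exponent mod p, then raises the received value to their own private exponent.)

32

The client sends A = g^a mod p = 15^10 mod 73.
15^1 ≡ 15 (mod 73)
15^2 = (15^1)^2 ≡ 15^2 = 225 ≡ 6 (mod 73)
15^4 = (15^2)^2 ≡ 6^2 = 36 ≡ 36 (mod 73)
15^8 = (15^4)^2 ≡ 36^2 = 1296 ≡ 55 (mod 73)
15^10 = 15^8 · 15^2 ≡ 55 · 6 ≡ 38 (mod 73).
So A = 38. The server then computes K = A^b mod p = 38^16 mod 73.
38^1 ≡ 38 (mod 73)
38^2 = (38^1)^2 ≡ 38^2 = 1444 ≡ 57 (mod 73)
38^4 = (38^2)^2 ≡ 57^2 = 3249 ≡ 37 (mod 73)
38^8 = (38^4)^2 ≡ 37^2 = 1369 ≡ 55 (mod 73)
38^16 = (38^8)^2 ≡ 55^2 = 3025 ≡ 32 (mod 73)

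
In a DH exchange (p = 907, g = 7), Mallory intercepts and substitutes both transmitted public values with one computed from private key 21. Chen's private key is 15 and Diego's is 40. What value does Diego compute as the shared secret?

297

Diego receives Mallory's public value M = 7^21 mod 907 instead of the honest one.
7^1 ≡ 7 (mod 907)
7^2 = (7^1)^2 ≡ 7^2 = 49 ≡ 49 (mod 907)
7^4 = (7^2)^2 ≡ 49^2 = 2401 ≡ 587 (mod 907)
7^8 = (7^4)^2 ≡ 587^2 = 344569 ≡ 816 (mod 907)
7^16 = (7^8)^2 ≡ 816^2 = 665856 ≡ 118 (mod 907)
7^21 = 7^16 · 7^4 · 7^1 ≡ 118 · 587 · 7 ≡ 524 (mod 907).
So M = 524. Diego computes K = M^40 mod 907.
524^1 ≡ 524 (mod 907)
524^2 = (524^1)^2 ≡ 524^2 = 274576 ≡ 662 (mod 907)
524^4 = (524^2)^2 ≡ 662^2 = 438244 ≡ 163 (mod 907)
524^8 = (524^4)^2 ≡ 163^2 = 26569 ≡ 266 (mod 907)
524^16 = (524^8)^2 ≡ 266^2 = 70756 ≡ 10 (mod 907)
524^32 = (524^16)^2 ≡ 10^2 = 100 ≡ 100 (mod 907)
524^40 = 524^32 · 524^8 ≡ 100 · 266 ≡ 297 (mod 907).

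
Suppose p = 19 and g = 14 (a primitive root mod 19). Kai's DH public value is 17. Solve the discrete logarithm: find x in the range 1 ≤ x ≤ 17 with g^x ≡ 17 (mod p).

Try successive powers of 14 modulo 19:
14^1 ≡ 14
14^2 ≡ 6
14^3 ≡ 8
14^4 ≡ 17
Found: x = 4.

4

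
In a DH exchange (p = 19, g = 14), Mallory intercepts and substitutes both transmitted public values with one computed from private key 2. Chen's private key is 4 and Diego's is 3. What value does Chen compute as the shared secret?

4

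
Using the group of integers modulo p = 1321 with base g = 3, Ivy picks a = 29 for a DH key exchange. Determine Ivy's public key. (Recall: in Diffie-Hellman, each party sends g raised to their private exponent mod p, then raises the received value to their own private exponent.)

358

Public value = 3^29 mod 1321.
3^1 ≡ 3 (mod 1321)
3^2 = (3^1)^2 ≡ 3^2 = 9 ≡ 9 (mod 1321)
3^4 = (3^2)^2 ≡ 9^2 = 81 ≡ 81 (mod 1321)
3^8 = (3^4)^2 ≡ 81^2 = 6561 ≡ 1277 (mod 1321)
3^16 = (3^8)^2 ≡ 1277^2 = 1630729 ≡ 615 (mod 1321)
3^29 = 3^16 · 3^8 · 3^4 · 3^1 ≡ 615 · 1277 · 81 · 3 ≡ 358 (mod 1321).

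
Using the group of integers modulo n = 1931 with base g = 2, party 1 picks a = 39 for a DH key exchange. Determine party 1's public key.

1890

Public value = 2^39 (mod 1931).
2^1 ≡ 2 (mod 1931)
2^2 = (2^1)^2 ≡ 2^2 = 4 ≡ 4 (mod 1931)
2^4 = (2^2)^2 ≡ 4^2 = 16 ≡ 16 (mod 1931)
2^8 = (2^4)^2 ≡ 16^2 = 256 ≡ 256 (mod 1931)
2^16 = (2^8)^2 ≡ 256^2 = 65536 ≡ 1813 (mod 1931)
2^32 = (2^16)^2 ≡ 1813^2 = 3286969 ≡ 407 (mod 1931)
2^39 = 2^32 · 2^4 · 2^2 · 2^1 ≡ 407 · 16 · 4 · 2 ≡ 1890 (mod 1931).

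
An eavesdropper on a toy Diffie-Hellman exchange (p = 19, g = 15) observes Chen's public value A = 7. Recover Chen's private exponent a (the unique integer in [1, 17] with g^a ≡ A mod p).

Try successive powers of 15 modulo 19:
15^1 ≡ 15
15^2 ≡ 16
15^3 ≡ 12
15^4 ≡ 9
15^5 ≡ 2
15^6 ≡ 11
15^7 ≡ 13
15^8 ≡ 5
15^9 ≡ 18
15^10 ≡ 4
15^11 ≡ 3
15^12 ≡ 7
Found: a = 12.

12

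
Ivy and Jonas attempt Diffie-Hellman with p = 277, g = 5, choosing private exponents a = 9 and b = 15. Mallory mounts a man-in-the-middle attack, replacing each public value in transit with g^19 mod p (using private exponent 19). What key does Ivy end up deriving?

Ivy receives Mallory's public value M = 5^19 mod 277 instead of the honest one.
5^1 ≡ 5 (mod 277)
5^2 = (5^1)^2 ≡ 5^2 = 25 ≡ 25 (mod 277)
5^4 = (5^2)^2 ≡ 25^2 = 625 ≡ 71 (mod 277)
5^8 = (5^4)^2 ≡ 71^2 = 5041 ≡ 55 (mod 277)
5^16 = (5^8)^2 ≡ 55^2 = 3025 ≡ 255 (mod 277)
5^19 = 5^16 · 5^2 · 5^1 ≡ 255 · 25 · 5 ≡ 20 (mod 277).
So M = 20. Ivy computes K = M^9 mod 277.
20^1 ≡ 20 (mod 277)
20^2 = (20^1)^2 ≡ 20^2 = 400 ≡ 123 (mod 277)
20^4 = (20^2)^2 ≡ 123^2 = 15129 ≡ 171 (mod 277)
20^8 = (20^4)^2 ≡ 171^2 = 29241 ≡ 156 (mod 277)
20^9 = 20^8 · 20^1 ≡ 156 · 20 ≡ 73 (mod 277).

73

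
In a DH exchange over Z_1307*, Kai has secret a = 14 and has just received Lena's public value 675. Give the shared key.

Shared key K = 675^14 mod 1307.
675^1 ≡ 675 (mod 1307)
675^2 = (675^1)^2 ≡ 675^2 = 455625 ≡ 789 (mod 1307)
675^4 = (675^2)^2 ≡ 789^2 = 622521 ≡ 389 (mod 1307)
675^8 = (675^4)^2 ≡ 389^2 = 151321 ≡ 1016 (mod 1307)
675^14 = 675^8 · 675^4 · 675^2 ≡ 1016 · 389 · 789 ≡ 1141 (mod 1307).

1141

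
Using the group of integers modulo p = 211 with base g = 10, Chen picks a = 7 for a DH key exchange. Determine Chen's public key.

77

Public value = 10^7 mod 211.
10^1 ≡ 10 (mod 211)
10^2 = (10^1)^2 ≡ 10^2 = 100 ≡ 100 (mod 211)
10^4 = (10^2)^2 ≡ 100^2 = 10000 ≡ 83 (mod 211)
10^7 = 10^4 · 10^2 · 10^1 ≡ 83 · 100 · 10 ≡ 77 (mod 211).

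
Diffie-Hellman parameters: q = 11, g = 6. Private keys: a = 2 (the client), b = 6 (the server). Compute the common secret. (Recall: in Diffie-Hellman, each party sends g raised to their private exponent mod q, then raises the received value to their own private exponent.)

The client sends A = g^a mod q = 6^2 mod 11.
6^1 ≡ 6 (mod 11)
6^2 = (6^1)^2 ≡ 6^2 = 36 ≡ 3 (mod 11)
So A = 3. The server then computes K = A^b mod q = 3^6 mod 11.
3^1 ≡ 3 (mod 11)
3^2 = (3^1)^2 ≡ 3^2 = 9 ≡ 9 (mod 11)
3^4 = (3^2)^2 ≡ 9^2 = 81 ≡ 4 (mod 11)
3^6 = 3^4 · 3^2 ≡ 4 · 9 ≡ 3 (mod 11).

3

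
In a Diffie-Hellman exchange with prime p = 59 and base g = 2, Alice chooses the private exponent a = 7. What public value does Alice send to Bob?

Public value = 2^7 mod 59.
2^1 ≡ 2 (mod 59)
2^2 = (2^1)^2 ≡ 2^2 = 4 ≡ 4 (mod 59)
2^4 = (2^2)^2 ≡ 4^2 = 16 ≡ 16 (mod 59)
2^7 = 2^4 · 2^2 · 2^1 ≡ 16 · 4 · 2 ≡ 10 (mod 59).

10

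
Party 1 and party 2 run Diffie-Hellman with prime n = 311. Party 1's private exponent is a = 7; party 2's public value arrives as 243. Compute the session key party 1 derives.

169

Shared key K = 243^7 mod 311.
243^1 ≡ 243 (mod 311)
243^2 = (243^1)^2 ≡ 243^2 = 59049 ≡ 270 (mod 311)
243^4 = (243^2)^2 ≡ 270^2 = 72900 ≡ 126 (mod 311)
243^7 = 243^4 · 243^2 · 243^1 ≡ 126 · 270 · 243 ≡ 169 (mod 311).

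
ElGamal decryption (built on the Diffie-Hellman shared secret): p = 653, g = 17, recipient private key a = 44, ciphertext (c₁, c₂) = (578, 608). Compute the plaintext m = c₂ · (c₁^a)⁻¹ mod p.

560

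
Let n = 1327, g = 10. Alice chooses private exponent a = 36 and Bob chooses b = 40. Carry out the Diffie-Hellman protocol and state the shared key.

205

Bob sends B = g^b mod n = 10^40 mod 1327.
10^1 ≡ 10 (mod 1327)
10^2 = (10^1)^2 ≡ 10^2 = 100 ≡ 100 (mod 1327)
10^4 = (10^2)^2 ≡ 100^2 = 10000 ≡ 711 (mod 1327)
10^8 = (10^4)^2 ≡ 711^2 = 505521 ≡ 1261 (mod 1327)
10^16 = (10^8)^2 ≡ 1261^2 = 1590121 ≡ 375 (mod 1327)
10^32 = (10^16)^2 ≡ 375^2 = 140625 ≡ 1290 (mod 1327)
10^40 = 10^32 · 10^8 ≡ 1290 · 1261 ≡ 1115 (mod 1327).
So B = 1115. Alice then computes K = B^a mod n = 1115^36 mod 1327.
1115^1 ≡ 1115 (mod 1327)
1115^2 = (1115^1)^2 ≡ 1115^2 = 1243225 ≡ 1153 (mod 1327)
1115^4 = (1115^2)^2 ≡ 1153^2 = 1329409 ≡ 1082 (mod 1327)
1115^8 = (1115^4)^2 ≡ 1082^2 = 1170724 ≡ 310 (mod 1327)
1115^16 = (1115^8)^2 ≡ 310^2 = 96100 ≡ 556 (mod 1327)
1115^32 = (1115^16)^2 ≡ 556^2 = 309136 ≡ 1272 (mod 1327)
1115^36 = 1115^32 · 1115^4 ≡ 1272 · 1082 ≡ 205 (mod 1327).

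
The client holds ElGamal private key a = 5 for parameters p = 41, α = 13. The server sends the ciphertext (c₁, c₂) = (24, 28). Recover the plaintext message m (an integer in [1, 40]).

2

Shared mask s = c₁^a mod p = 24^5 mod 41.
24^1 ≡ 24 (mod 41)
24^2 = (24^1)^2 ≡ 24^2 = 576 ≡ 2 (mod 41)
24^4 = (24^2)^2 ≡ 2^2 = 4 ≡ 4 (mod 41)
24^5 = 24^4 · 24^1 ≡ 4 · 24 ≡ 14 (mod 41).
So s = 14; s⁻¹ ≡ 3 (mod 41).
m = c₂ · s⁻¹ mod 41 = 28 · 3 mod 41 = 2.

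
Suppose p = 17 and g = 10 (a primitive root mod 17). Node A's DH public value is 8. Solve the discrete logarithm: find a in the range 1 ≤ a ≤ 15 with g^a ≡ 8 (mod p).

14

Try successive powers of 10 modulo 17:
10^1 ≡ 10
10^2 ≡ 15
10^3 ≡ 14
10^4 ≡ 4
10^5 ≡ 6
10^6 ≡ 9
10^7 ≡ 5
10^8 ≡ 16
10^9 ≡ 7
10^10 ≡ 2
10^11 ≡ 3
10^12 ≡ 13
10^13 ≡ 11
10^14 ≡ 8
Found: a = 14.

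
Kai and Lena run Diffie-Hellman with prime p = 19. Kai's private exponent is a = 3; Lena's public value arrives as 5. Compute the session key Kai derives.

11

Shared key K = 5^3 mod 19.
5^1 ≡ 5 (mod 19)
5^2 = (5^1)^2 ≡ 5^2 = 25 ≡ 6 (mod 19)
5^3 = 5^2 · 5^1 ≡ 6 · 5 ≡ 11 (mod 19).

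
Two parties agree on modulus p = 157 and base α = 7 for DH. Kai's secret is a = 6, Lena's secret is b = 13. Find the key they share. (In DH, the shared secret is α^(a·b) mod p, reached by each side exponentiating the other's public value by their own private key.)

Lena sends B = α^b mod p = 7^13 mod 157.
7^1 ≡ 7 (mod 157)
7^2 = (7^1)^2 ≡ 7^2 = 49 ≡ 49 (mod 157)
7^4 = (7^2)^2 ≡ 49^2 = 2401 ≡ 46 (mod 157)
7^8 = (7^4)^2 ≡ 46^2 = 2116 ≡ 75 (mod 157)
7^13 = 7^8 · 7^4 · 7^1 ≡ 75 · 46 · 7 ≡ 129 (mod 157).
So B = 129. Kai then computes K = B^a mod p = 129^6 mod 157.
129^1 ≡ 129 (mod 157)
129^2 = (129^1)^2 ≡ 129^2 = 16641 ≡ 156 (mod 157)
129^4 = (129^2)^2 ≡ 156^2 = 24336 ≡ 1 (mod 157)
129^6 = 129^4 · 129^2 ≡ 1 · 156 ≡ 156 (mod 157).

156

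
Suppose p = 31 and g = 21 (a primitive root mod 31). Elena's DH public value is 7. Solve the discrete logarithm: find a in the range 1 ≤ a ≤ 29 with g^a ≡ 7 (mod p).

2

Try successive powers of 21 modulo 31:
21^1 ≡ 21
21^2 ≡ 7
Found: a = 2.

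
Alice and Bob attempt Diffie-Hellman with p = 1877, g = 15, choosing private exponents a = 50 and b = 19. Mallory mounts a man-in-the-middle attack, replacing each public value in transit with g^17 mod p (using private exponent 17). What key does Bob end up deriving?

Bob receives Mallory's public value M = 15^17 mod 1877 instead of the honest one.
15^1 ≡ 15 (mod 1877)
15^2 = (15^1)^2 ≡ 15^2 = 225 ≡ 225 (mod 1877)
15^4 = (15^2)^2 ≡ 225^2 = 50625 ≡ 1823 (mod 1877)
15^8 = (15^4)^2 ≡ 1823^2 = 3323329 ≡ 1039 (mod 1877)
15^16 = (15^8)^2 ≡ 1039^2 = 1079521 ≡ 246 (mod 1877)
15^17 = 15^16 · 15^1 ≡ 246 · 15 ≡ 1813 (mod 1877).
So M = 1813. Bob computes K = M^19 mod 1877.
1813^1 ≡ 1813 (mod 1877)
1813^2 = (1813^1)^2 ≡ 1813^2 = 3286969 ≡ 342 (mod 1877)
1813^4 = (1813^2)^2 ≡ 342^2 = 116964 ≡ 590 (mod 1877)
1813^8 = (1813^4)^2 ≡ 590^2 = 348100 ≡ 855 (mod 1877)
1813^16 = (1813^8)^2 ≡ 855^2 = 731025 ≡ 872 (mod 1877)
1813^19 = 1813^16 · 1813^2 · 1813^1 ≡ 872 · 342 · 1813 ≡ 877 (mod 1877).

877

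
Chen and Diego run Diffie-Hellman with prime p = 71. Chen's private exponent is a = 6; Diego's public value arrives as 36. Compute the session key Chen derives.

Shared key K = 36^6 mod 71.
36^1 ≡ 36 (mod 71)
36^2 = (36^1)^2 ≡ 36^2 = 1296 ≡ 18 (mod 71)
36^4 = (36^2)^2 ≡ 18^2 = 324 ≡ 40 (mod 71)
36^6 = 36^4 · 36^2 ≡ 40 · 18 ≡ 10 (mod 71).

10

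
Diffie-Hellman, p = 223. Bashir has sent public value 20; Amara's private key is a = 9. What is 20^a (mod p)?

Shared key K = 20^9 mod 223.
20^1 ≡ 20 (mod 223)
20^2 = (20^1)^2 ≡ 20^2 = 400 ≡ 177 (mod 223)
20^4 = (20^2)^2 ≡ 177^2 = 31329 ≡ 109 (mod 223)
20^8 = (20^4)^2 ≡ 109^2 = 11881 ≡ 62 (mod 223)
20^9 = 20^8 · 20^1 ≡ 62 · 20 ≡ 125 (mod 223).

125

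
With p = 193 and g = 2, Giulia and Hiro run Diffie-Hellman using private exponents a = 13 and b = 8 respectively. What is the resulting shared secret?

63

Hiro sends B = g^b mod p = 2^8 mod 193.
2^1 ≡ 2 (mod 193)
2^2 = (2^1)^2 ≡ 2^2 = 4 ≡ 4 (mod 193)
2^4 = (2^2)^2 ≡ 4^2 = 16 ≡ 16 (mod 193)
2^8 = (2^4)^2 ≡ 16^2 = 256 ≡ 63 (mod 193)
So B = 63. Giulia then computes K = B^a mod p = 63^13 mod 193.
63^1 ≡ 63 (mod 193)
63^2 = (63^1)^2 ≡ 63^2 = 3969 ≡ 109 (mod 193)
63^4 = (63^2)^2 ≡ 109^2 = 11881 ≡ 108 (mod 193)
63^8 = (63^4)^2 ≡ 108^2 = 11664 ≡ 84 (mod 193)
63^13 = 63^8 · 63^4 · 63^1 ≡ 84 · 108 · 63 ≡ 63 (mod 193).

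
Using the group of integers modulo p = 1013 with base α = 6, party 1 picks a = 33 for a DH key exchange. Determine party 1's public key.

256

Public value = 6^{33} \pmod{1013}.
6^1 ≡ 6 (mod 1013)
6^2 = (6^1)^2 ≡ 6^2 = 36 ≡ 36 (mod 1013)
6^4 = (6^2)^2 ≡ 36^2 = 1296 ≡ 283 (mod 1013)
6^8 = (6^4)^2 ≡ 283^2 = 80089 ≡ 62 (mod 1013)
6^16 = (6^8)^2 ≡ 62^2 = 3844 ≡ 805 (mod 1013)
6^32 = (6^16)^2 ≡ 805^2 = 648025 ≡ 718 (mod 1013)
6^33 = 6^32 · 6^1 ≡ 718 · 6 ≡ 256 (mod 1013).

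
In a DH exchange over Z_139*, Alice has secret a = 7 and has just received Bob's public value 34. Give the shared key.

Shared key K = 34^7 mod 139.
34^1 ≡ 34 (mod 139)
34^2 = (34^1)^2 ≡ 34^2 = 1156 ≡ 44 (mod 139)
34^4 = (34^2)^2 ≡ 44^2 = 1936 ≡ 129 (mod 139)
34^7 = 34^4 · 34^2 · 34^1 ≡ 129 · 44 · 34 ≡ 52 (mod 139).

52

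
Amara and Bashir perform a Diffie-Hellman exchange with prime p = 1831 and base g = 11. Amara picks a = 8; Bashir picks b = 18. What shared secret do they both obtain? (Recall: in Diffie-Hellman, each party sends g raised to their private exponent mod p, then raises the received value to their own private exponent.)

1230

Amara sends A = g^a mod p = 11^8 mod 1831.
11^1 ≡ 11 (mod 1831)
11^2 = (11^1)^2 ≡ 11^2 = 121 ≡ 121 (mod 1831)
11^4 = (11^2)^2 ≡ 121^2 = 14641 ≡ 1824 (mod 1831)
11^8 = (11^4)^2 ≡ 1824^2 = 3326976 ≡ 49 (mod 1831)
So A = 49. Bashir then computes K = A^b mod p = 49^18 mod 1831.
49^1 ≡ 49 (mod 1831)
49^2 = (49^1)^2 ≡ 49^2 = 2401 ≡ 570 (mod 1831)
49^4 = (49^2)^2 ≡ 570^2 = 324900 ≡ 813 (mod 1831)
49^8 = (49^4)^2 ≡ 813^2 = 660969 ≡ 1809 (mod 1831)
49^16 = (49^8)^2 ≡ 1809^2 = 3272481 ≡ 484 (mod 1831)
49^18 = 49^16 · 49^2 ≡ 484 · 570 ≡ 1230 (mod 1831).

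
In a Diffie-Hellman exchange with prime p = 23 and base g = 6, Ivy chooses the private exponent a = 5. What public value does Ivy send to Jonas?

Public value = 6^5 mod 23.
6^1 ≡ 6 (mod 23)
6^2 = (6^1)^2 ≡ 6^2 = 36 ≡ 13 (mod 23)
6^4 = (6^2)^2 ≡ 13^2 = 169 ≡ 8 (mod 23)
6^5 = 6^4 · 6^1 ≡ 8 · 6 ≡ 2 (mod 23).

2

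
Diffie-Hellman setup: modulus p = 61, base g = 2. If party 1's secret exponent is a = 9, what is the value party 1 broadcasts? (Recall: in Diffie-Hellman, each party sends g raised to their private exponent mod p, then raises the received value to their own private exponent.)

Public value = 2^9 (mod 61).
2^1 ≡ 2 (mod 61)
2^2 = (2^1)^2 ≡ 2^2 = 4 ≡ 4 (mod 61)
2^4 = (2^2)^2 ≡ 4^2 = 16 ≡ 16 (mod 61)
2^8 = (2^4)^2 ≡ 16^2 = 256 ≡ 12 (mod 61)
2^9 = 2^8 · 2^1 ≡ 12 · 2 ≡ 24 (mod 61).

24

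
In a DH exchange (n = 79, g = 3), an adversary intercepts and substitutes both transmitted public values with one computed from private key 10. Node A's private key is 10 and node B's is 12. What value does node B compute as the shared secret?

52

Node B receives an adversary's public value M = 3^10 mod 79 instead of the honest one.
3^1 ≡ 3 (mod 79)
3^2 = (3^1)^2 ≡ 3^2 = 9 ≡ 9 (mod 79)
3^4 = (3^2)^2 ≡ 9^2 = 81 ≡ 2 (mod 79)
3^8 = (3^4)^2 ≡ 2^2 = 4 ≡ 4 (mod 79)
3^10 = 3^8 · 3^2 ≡ 4 · 9 ≡ 36 (mod 79).
So M = 36. Node B computes K = M^12 mod 79.
36^1 ≡ 36 (mod 79)
36^2 = (36^1)^2 ≡ 36^2 = 1296 ≡ 32 (mod 79)
36^4 = (36^2)^2 ≡ 32^2 = 1024 ≡ 76 (mod 79)
36^8 = (36^4)^2 ≡ 76^2 = 5776 ≡ 9 (mod 79)
36^12 = 36^8 · 36^4 ≡ 9 · 76 ≡ 52 (mod 79).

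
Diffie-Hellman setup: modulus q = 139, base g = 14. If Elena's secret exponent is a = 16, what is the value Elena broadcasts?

77

Public value = 14^16 mod 139.
14^1 ≡ 14 (mod 139)
14^2 = (14^1)^2 ≡ 14^2 = 196 ≡ 57 (mod 139)
14^4 = (14^2)^2 ≡ 57^2 = 3249 ≡ 52 (mod 139)
14^8 = (14^4)^2 ≡ 52^2 = 2704 ≡ 63 (mod 139)
14^16 = (14^8)^2 ≡ 63^2 = 3969 ≡ 77 (mod 139)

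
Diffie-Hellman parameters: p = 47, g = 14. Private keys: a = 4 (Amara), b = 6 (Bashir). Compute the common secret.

14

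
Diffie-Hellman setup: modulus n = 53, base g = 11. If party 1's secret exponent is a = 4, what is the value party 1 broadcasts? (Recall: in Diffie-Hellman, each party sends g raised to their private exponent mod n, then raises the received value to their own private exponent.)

Public value = 11^4 mod 53.
11^1 ≡ 11 (mod 53)
11^2 = (11^1)^2 ≡ 11^2 = 121 ≡ 15 (mod 53)
11^4 = (11^2)^2 ≡ 15^2 = 225 ≡ 13 (mod 53)

13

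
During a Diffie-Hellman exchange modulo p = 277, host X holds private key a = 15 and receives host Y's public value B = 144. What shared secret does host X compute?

218

Shared key K = 144^15 mod 277.
144^1 ≡ 144 (mod 277)
144^2 = (144^1)^2 ≡ 144^2 = 20736 ≡ 238 (mod 277)
144^4 = (144^2)^2 ≡ 238^2 = 56644 ≡ 136 (mod 277)
144^8 = (144^4)^2 ≡ 136^2 = 18496 ≡ 214 (mod 277)
144^15 = 144^8 · 144^4 · 144^2 · 144^1 ≡ 214 · 136 · 238 · 144 ≡ 218 (mod 277).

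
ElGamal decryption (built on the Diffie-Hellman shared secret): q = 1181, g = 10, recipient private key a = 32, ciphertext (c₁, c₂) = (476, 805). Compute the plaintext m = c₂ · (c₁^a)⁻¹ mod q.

806

Shared mask s = c₁^a mod q = 476^32 mod 1181.
476^1 ≡ 476 (mod 1181)
476^2 = (476^1)^2 ≡ 476^2 = 226576 ≡ 1005 (mod 1181)
476^4 = (476^2)^2 ≡ 1005^2 = 1010025 ≡ 270 (mod 1181)
476^8 = (476^4)^2 ≡ 270^2 = 72900 ≡ 859 (mod 1181)
476^16 = (476^8)^2 ≡ 859^2 = 737881 ≡ 937 (mod 1181)
476^32 = (476^16)^2 ≡ 937^2 = 877969 ≡ 486 (mod 1181)
So s = 486; s⁻¹ ≡ 469 (mod 1181).
m = c₂ · s⁻¹ mod 1181 = 805 · 469 mod 1181 = 806.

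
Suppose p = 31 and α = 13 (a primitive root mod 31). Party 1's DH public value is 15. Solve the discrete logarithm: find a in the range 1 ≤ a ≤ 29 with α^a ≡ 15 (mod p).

21

Try successive powers of 13 modulo 31:
13^1 ≡ 13
13^2 ≡ 14
13^3 ≡ 27
13^4 ≡ 10
13^5 ≡ 6
13^6 ≡ 16
13^7 ≡ 22
13^8 ≡ 7
13^9 ≡ 29
13^10 ≡ 5
13^11 ≡ 3
13^12 ≡ 8
13^13 ≡ 11
13^14 ≡ 19
13^15 ≡ 30
13^16 ≡ 18
13^17 ≡ 17
13^18 ≡ 4
13^19 ≡ 21
13^20 ≡ 25
13^21 ≡ 15
Found: a = 21.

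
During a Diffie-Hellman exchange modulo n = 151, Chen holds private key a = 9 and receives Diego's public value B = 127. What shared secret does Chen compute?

50

Shared key K = 127^9 mod 151.
127^1 ≡ 127 (mod 151)
127^2 = (127^1)^2 ≡ 127^2 = 16129 ≡ 123 (mod 151)
127^4 = (127^2)^2 ≡ 123^2 = 15129 ≡ 29 (mod 151)
127^8 = (127^4)^2 ≡ 29^2 = 841 ≡ 86 (mod 151)
127^9 = 127^8 · 127^1 ≡ 86 · 127 ≡ 50 (mod 151).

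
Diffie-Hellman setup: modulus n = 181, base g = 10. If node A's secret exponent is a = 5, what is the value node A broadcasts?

Public value = 10^5 mod 181.
10^1 ≡ 10 (mod 181)
10^2 = (10^1)^2 ≡ 10^2 = 100 ≡ 100 (mod 181)
10^4 = (10^2)^2 ≡ 100^2 = 10000 ≡ 45 (mod 181)
10^5 = 10^4 · 10^1 ≡ 45 · 10 ≡ 88 (mod 181).

88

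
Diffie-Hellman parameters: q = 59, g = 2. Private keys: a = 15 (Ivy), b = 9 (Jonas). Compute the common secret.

Jonas sends B = g^b mod q = 2^9 mod 59.
2^1 ≡ 2 (mod 59)
2^2 = (2^1)^2 ≡ 2^2 = 4 ≡ 4 (mod 59)
2^4 = (2^2)^2 ≡ 4^2 = 16 ≡ 16 (mod 59)
2^8 = (2^4)^2 ≡ 16^2 = 256 ≡ 20 (mod 59)
2^9 = 2^8 · 2^1 ≡ 20 · 2 ≡ 40 (mod 59).
So B = 40. Ivy then computes K = B^a mod q = 40^15 mod 59.
40^1 ≡ 40 (mod 59)
40^2 = (40^1)^2 ≡ 40^2 = 1600 ≡ 7 (mod 59)
40^4 = (40^2)^2 ≡ 7^2 = 49 ≡ 49 (mod 59)
40^8 = (40^4)^2 ≡ 49^2 = 2401 ≡ 41 (mod 59)
40^15 = 40^8 · 40^4 · 40^2 · 40^1 ≡ 41 · 49 · 7 · 40 ≡ 14 (mod 59).

14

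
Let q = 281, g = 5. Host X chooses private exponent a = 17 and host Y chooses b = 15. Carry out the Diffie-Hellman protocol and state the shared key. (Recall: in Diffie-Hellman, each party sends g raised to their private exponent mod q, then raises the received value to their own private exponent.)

Host X sends A = g^a mod q = 5^17 mod 281.
5^1 ≡ 5 (mod 281)
5^2 = (5^1)^2 ≡ 5^2 = 25 ≡ 25 (mod 281)
5^4 = (5^2)^2 ≡ 25^2 = 625 ≡ 63 (mod 281)
5^8 = (5^4)^2 ≡ 63^2 = 3969 ≡ 35 (mod 281)
5^16 = (5^8)^2 ≡ 35^2 = 1225 ≡ 101 (mod 281)
5^17 = 5^16 · 5^1 ≡ 101 · 5 ≡ 224 (mod 281).
So A = 224. Host Y then computes K = A^b mod q = 224^15 mod 281.
224^1 ≡ 224 (mod 281)
224^2 = (224^1)^2 ≡ 224^2 = 50176 ≡ 158 (mod 281)
224^4 = (224^2)^2 ≡ 158^2 = 24964 ≡ 236 (mod 281)
224^8 = (224^4)^2 ≡ 236^2 = 55696 ≡ 58 (mod 281)
224^15 = 224^8 · 224^4 · 224^2 · 224^1 ≡ 58 · 236 · 158 · 224 ≡ 10 (mod 281).

10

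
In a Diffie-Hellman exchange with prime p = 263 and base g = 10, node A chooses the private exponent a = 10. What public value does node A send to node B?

181

Public value = 10^10 mod 263.
10^1 ≡ 10 (mod 263)
10^2 = (10^1)^2 ≡ 10^2 = 100 ≡ 100 (mod 263)
10^4 = (10^2)^2 ≡ 100^2 = 10000 ≡ 6 (mod 263)
10^8 = (10^4)^2 ≡ 6^2 = 36 ≡ 36 (mod 263)
10^10 = 10^8 · 10^2 ≡ 36 · 100 ≡ 181 (mod 263).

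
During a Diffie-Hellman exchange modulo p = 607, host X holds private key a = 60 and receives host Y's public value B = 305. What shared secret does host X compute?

155

Shared key K = 305^60 mod 607.
305^1 ≡ 305 (mod 607)
305^2 = (305^1)^2 ≡ 305^2 = 93025 ≡ 154 (mod 607)
305^4 = (305^2)^2 ≡ 154^2 = 23716 ≡ 43 (mod 607)
305^8 = (305^4)^2 ≡ 43^2 = 1849 ≡ 28 (mod 607)
305^16 = (305^8)^2 ≡ 28^2 = 784 ≡ 177 (mod 607)
305^32 = (305^16)^2 ≡ 177^2 = 31329 ≡ 372 (mod 607)
305^60 = 305^32 · 305^16 · 305^8 · 305^4 ≡ 372 · 177 · 28 · 43 ≡ 155 (mod 607).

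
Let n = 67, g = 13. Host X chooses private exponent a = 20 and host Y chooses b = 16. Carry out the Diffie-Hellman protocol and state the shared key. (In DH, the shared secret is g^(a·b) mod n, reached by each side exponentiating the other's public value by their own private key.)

55

Host Y sends B = g^b mod n = 13^16 mod 67.
13^1 ≡ 13 (mod 67)
13^2 = (13^1)^2 ≡ 13^2 = 169 ≡ 35 (mod 67)
13^4 = (13^2)^2 ≡ 35^2 = 1225 ≡ 19 (mod 67)
13^8 = (13^4)^2 ≡ 19^2 = 361 ≡ 26 (mod 67)
13^16 = (13^8)^2 ≡ 26^2 = 676 ≡ 6 (mod 67)
So B = 6. Host X then computes K = B^a mod n = 6^20 mod 67.
6^1 ≡ 6 (mod 67)
6^2 = (6^1)^2 ≡ 6^2 = 36 ≡ 36 (mod 67)
6^4 = (6^2)^2 ≡ 36^2 = 1296 ≡ 23 (mod 67)
6^8 = (6^4)^2 ≡ 23^2 = 529 ≡ 60 (mod 67)
6^16 = (6^8)^2 ≡ 60^2 = 3600 ≡ 49 (mod 67)
6^20 = 6^16 · 6^4 ≡ 49 · 23 ≡ 55 (mod 67).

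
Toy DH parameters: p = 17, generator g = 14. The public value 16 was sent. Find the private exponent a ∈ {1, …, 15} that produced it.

8

Try successive powers of 14 modulo 17:
14^1 ≡ 14
14^2 ≡ 9
14^3 ≡ 7
14^4 ≡ 13
14^5 ≡ 12
14^6 ≡ 15
14^7 ≡ 6
14^8 ≡ 16
Found: a = 8.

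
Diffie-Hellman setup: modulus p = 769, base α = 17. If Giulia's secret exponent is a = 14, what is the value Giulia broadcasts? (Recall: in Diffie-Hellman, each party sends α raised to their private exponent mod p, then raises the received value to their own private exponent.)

Public value = 17^14 (mod 769).
17^1 ≡ 17 (mod 769)
17^2 = (17^1)^2 ≡ 17^2 = 289 ≡ 289 (mod 769)
17^4 = (17^2)^2 ≡ 289^2 = 83521 ≡ 469 (mod 769)
17^8 = (17^4)^2 ≡ 469^2 = 219961 ≡ 27 (mod 769)
17^14 = 17^8 · 17^4 · 17^2 ≡ 27 · 469 · 289 ≡ 705 (mod 769).

705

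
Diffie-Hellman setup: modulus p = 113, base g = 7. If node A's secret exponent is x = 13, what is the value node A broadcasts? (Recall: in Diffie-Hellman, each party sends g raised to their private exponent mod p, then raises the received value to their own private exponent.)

97

Public value = 7^13 mod 113.
7^1 ≡ 7 (mod 113)
7^2 = (7^1)^2 ≡ 7^2 = 49 ≡ 49 (mod 113)
7^4 = (7^2)^2 ≡ 49^2 = 2401 ≡ 28 (mod 113)
7^8 = (7^4)^2 ≡ 28^2 = 784 ≡ 106 (mod 113)
7^13 = 7^8 · 7^4 · 7^1 ≡ 106 · 28 · 7 ≡ 97 (mod 113).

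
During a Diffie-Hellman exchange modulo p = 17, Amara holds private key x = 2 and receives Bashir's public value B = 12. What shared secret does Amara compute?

8

Shared key K = 12^2 mod 17.
12^1 ≡ 12 (mod 17)
12^2 = (12^1)^2 ≡ 12^2 = 144 ≡ 8 (mod 17)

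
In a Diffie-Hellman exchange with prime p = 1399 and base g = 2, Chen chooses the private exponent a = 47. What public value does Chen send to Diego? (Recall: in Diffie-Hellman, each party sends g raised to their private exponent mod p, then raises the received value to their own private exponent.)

Public value = 2^47 mod 1399.
2^1 ≡ 2 (mod 1399)
2^2 = (2^1)^2 ≡ 2^2 = 4 ≡ 4 (mod 1399)
2^4 = (2^2)^2 ≡ 4^2 = 16 ≡ 16 (mod 1399)
2^8 = (2^4)^2 ≡ 16^2 = 256 ≡ 256 (mod 1399)
2^16 = (2^8)^2 ≡ 256^2 = 65536 ≡ 1182 (mod 1399)
2^32 = (2^16)^2 ≡ 1182^2 = 1397124 ≡ 922 (mod 1399)
2^47 = 2^32 · 2^8 · 2^4 · 2^2 · 2^1 ≡ 922 · 256 · 16 · 4 · 2 ≡ 691 (mod 1399).

691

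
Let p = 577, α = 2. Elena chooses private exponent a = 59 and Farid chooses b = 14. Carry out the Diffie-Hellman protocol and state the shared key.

Elena sends A = α^a mod p = 2^59 mod 577.
2^1 ≡ 2 (mod 577)
2^2 = (2^1)^2 ≡ 2^2 = 4 ≡ 4 (mod 577)
2^4 = (2^2)^2 ≡ 4^2 = 16 ≡ 16 (mod 577)
2^8 = (2^4)^2 ≡ 16^2 = 256 ≡ 256 (mod 577)
2^16 = (2^8)^2 ≡ 256^2 = 65536 ≡ 335 (mod 577)
2^32 = (2^16)^2 ≡ 335^2 = 112225 ≡ 287 (mod 577)
2^59 = 2^32 · 2^16 · 2^8 · 2^2 · 2^1 ≡ 287 · 335 · 256 · 4 · 2 ≡ 248 (mod 577).
So A = 248. Farid then computes K = A^b mod p = 248^14 mod 577.
248^1 ≡ 248 (mod 577)
248^2 = (248^1)^2 ≡ 248^2 = 61504 ≡ 342 (mod 577)
248^4 = (248^2)^2 ≡ 342^2 = 116964 ≡ 410 (mod 577)
248^8 = (248^4)^2 ≡ 410^2 = 168100 ≡ 193 (mod 577)
248^14 = 248^8 · 248^4 · 248^2 ≡ 193 · 410 · 342 ≡ 6 (mod 577).

6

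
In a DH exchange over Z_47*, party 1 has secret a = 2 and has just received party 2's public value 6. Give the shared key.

36

Shared key K = 6^2 mod 47.
6^1 ≡ 6 (mod 47)
6^2 = (6^1)^2 ≡ 6^2 = 36 ≡ 36 (mod 47)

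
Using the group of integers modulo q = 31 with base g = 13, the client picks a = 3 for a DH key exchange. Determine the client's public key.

Public value = 13^3 mod 31.
13^1 ≡ 13 (mod 31)
13^2 = (13^1)^2 ≡ 13^2 = 169 ≡ 14 (mod 31)
13^3 = 13^2 · 13^1 ≡ 14 · 13 ≡ 27 (mod 31).

27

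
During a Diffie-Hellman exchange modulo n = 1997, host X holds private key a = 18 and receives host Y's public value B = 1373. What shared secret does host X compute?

1172

Shared key K = 1373^18 mod 1997.
1373^1 ≡ 1373 (mod 1997)
1373^2 = (1373^1)^2 ≡ 1373^2 = 1885129 ≡ 1958 (mod 1997)
1373^4 = (1373^2)^2 ≡ 1958^2 = 3833764 ≡ 1521 (mod 1997)
1373^8 = (1373^4)^2 ≡ 1521^2 = 2313441 ≡ 915 (mod 1997)
1373^16 = (1373^8)^2 ≡ 915^2 = 837225 ≡ 482 (mod 1997)
1373^18 = 1373^16 · 1373^2 ≡ 482 · 1958 ≡ 1172 (mod 1997).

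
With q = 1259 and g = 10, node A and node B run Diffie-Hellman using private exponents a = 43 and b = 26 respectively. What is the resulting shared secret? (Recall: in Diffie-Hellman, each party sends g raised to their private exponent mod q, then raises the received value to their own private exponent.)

Node A sends A = g^a mod q = 10^43 mod 1259.
10^1 ≡ 10 (mod 1259)
10^2 = (10^1)^2 ≡ 10^2 = 100 ≡ 100 (mod 1259)
10^4 = (10^2)^2 ≡ 100^2 = 10000 ≡ 1187 (mod 1259)
10^8 = (10^4)^2 ≡ 1187^2 = 1408969 ≡ 148 (mod 1259)
10^16 = (10^8)^2 ≡ 148^2 = 21904 ≡ 501 (mod 1259)
10^32 = (10^16)^2 ≡ 501^2 = 251001 ≡ 460 (mod 1259)
10^43 = 10^32 · 10^8 · 10^2 · 10^1 ≡ 460 · 148 · 100 · 10 ≡ 834 (mod 1259).
So A = 834. Node B then computes K = A^b mod q = 834^26 mod 1259.
834^1 ≡ 834 (mod 1259)
834^2 = (834^1)^2 ≡ 834^2 = 695556 ≡ 588 (mod 1259)
834^4 = (834^2)^2 ≡ 588^2 = 345744 ≡ 778 (mod 1259)
834^8 = (834^4)^2 ≡ 778^2 = 605284 ≡ 964 (mod 1259)
834^16 = (834^8)^2 ≡ 964^2 = 929296 ≡ 154 (mod 1259)
834^26 = 834^16 · 834^8 · 834^2 ≡ 154 · 964 · 588 ≡ 622 (mod 1259).

622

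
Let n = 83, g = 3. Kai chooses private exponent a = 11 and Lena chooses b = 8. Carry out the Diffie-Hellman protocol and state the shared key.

Kai sends A = g^a mod n = 3^11 mod 83.
3^1 ≡ 3 (mod 83)
3^2 = (3^1)^2 ≡ 3^2 = 9 ≡ 9 (mod 83)
3^4 = (3^2)^2 ≡ 9^2 = 81 ≡ 81 (mod 83)
3^8 = (3^4)^2 ≡ 81^2 = 6561 ≡ 4 (mod 83)
3^11 = 3^8 · 3^2 · 3^1 ≡ 4 · 9 · 3 ≡ 25 (mod 83).
So A = 25. Lena then computes K = A^b mod n = 25^8 mod 83.
25^1 ≡ 25 (mod 83)
25^2 = (25^1)^2 ≡ 25^2 = 625 ≡ 44 (mod 83)
25^4 = (25^2)^2 ≡ 44^2 = 1936 ≡ 27 (mod 83)
25^8 = (25^4)^2 ≡ 27^2 = 729 ≡ 65 (mod 83)

65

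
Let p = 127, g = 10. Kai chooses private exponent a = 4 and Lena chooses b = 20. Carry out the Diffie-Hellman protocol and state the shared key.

50

Lena sends B = g^b mod p = 10^20 mod 127.
10^1 ≡ 10 (mod 127)
10^2 = (10^1)^2 ≡ 10^2 = 100 ≡ 100 (mod 127)
10^4 = (10^2)^2 ≡ 100^2 = 10000 ≡ 94 (mod 127)
10^8 = (10^4)^2 ≡ 94^2 = 8836 ≡ 73 (mod 127)
10^16 = (10^8)^2 ≡ 73^2 = 5329 ≡ 122 (mod 127)
10^20 = 10^16 · 10^4 ≡ 122 · 94 ≡ 38 (mod 127).
So B = 38. Kai then computes K = B^a mod p = 38^4 mod 127.
38^1 ≡ 38 (mod 127)
38^2 = (38^1)^2 ≡ 38^2 = 1444 ≡ 47 (mod 127)
38^4 = (38^2)^2 ≡ 47^2 = 2209 ≡ 50 (mod 127)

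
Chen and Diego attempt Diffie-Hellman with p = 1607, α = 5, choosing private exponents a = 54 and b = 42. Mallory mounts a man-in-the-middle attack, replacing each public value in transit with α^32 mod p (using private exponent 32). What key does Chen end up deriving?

563

Chen receives Mallory's public value M = 5^32 mod 1607 instead of the honest one.
5^1 ≡ 5 (mod 1607)
5^2 = (5^1)^2 ≡ 5^2 = 25 ≡ 25 (mod 1607)
5^4 = (5^2)^2 ≡ 25^2 = 625 ≡ 625 (mod 1607)
5^8 = (5^4)^2 ≡ 625^2 = 390625 ≡ 124 (mod 1607)
5^16 = (5^8)^2 ≡ 124^2 = 15376 ≡ 913 (mod 1607)
5^32 = (5^16)^2 ≡ 913^2 = 833569 ≡ 1143 (mod 1607)
So M = 1143. Chen computes K = M^54 mod 1607.
1143^1 ≡ 1143 (mod 1607)
1143^2 = (1143^1)^2 ≡ 1143^2 = 1306449 ≡ 1565 (mod 1607)
1143^4 = (1143^2)^2 ≡ 1565^2 = 2449225 ≡ 157 (mod 1607)
1143^8 = (1143^4)^2 ≡ 157^2 = 24649 ≡ 544 (mod 1607)
1143^16 = (1143^8)^2 ≡ 544^2 = 295936 ≡ 248 (mod 1607)
1143^32 = (1143^16)^2 ≡ 248^2 = 61504 ≡ 438 (mod 1607)
1143^54 = 1143^32 · 1143^16 · 1143^4 · 1143^2 ≡ 438 · 248 · 157 · 1565 ≡ 563 (mod 1607).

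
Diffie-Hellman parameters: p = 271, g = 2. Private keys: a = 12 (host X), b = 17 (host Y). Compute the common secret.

79

Host X sends A = g^a mod p = 2^12 mod 271.
2^1 ≡ 2 (mod 271)
2^2 = (2^1)^2 ≡ 2^2 = 4 ≡ 4 (mod 271)
2^4 = (2^2)^2 ≡ 4^2 = 16 ≡ 16 (mod 271)
2^8 = (2^4)^2 ≡ 16^2 = 256 ≡ 256 (mod 271)
2^12 = 2^8 · 2^4 ≡ 256 · 16 ≡ 31 (mod 271).
So A = 31. Host Y then computes K = A^b mod p = 31^17 mod 271.
31^1 ≡ 31 (mod 271)
31^2 = (31^1)^2 ≡ 31^2 = 961 ≡ 148 (mod 271)
31^4 = (31^2)^2 ≡ 148^2 = 21904 ≡ 224 (mod 271)
31^8 = (31^4)^2 ≡ 224^2 = 50176 ≡ 41 (mod 271)
31^16 = (31^8)^2 ≡ 41^2 = 1681 ≡ 55 (mod 271)
31^17 = 31^16 · 31^1 ≡ 55 · 31 ≡ 79 (mod 271).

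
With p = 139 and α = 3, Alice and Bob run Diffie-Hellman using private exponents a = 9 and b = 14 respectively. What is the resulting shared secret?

Bob sends B = α^b mod p = 3^14 mod 139.
3^1 ≡ 3 (mod 139)
3^2 = (3^1)^2 ≡ 3^2 = 9 ≡ 9 (mod 139)
3^4 = (3^2)^2 ≡ 9^2 = 81 ≡ 81 (mod 139)
3^8 = (3^4)^2 ≡ 81^2 = 6561 ≡ 28 (mod 139)
3^14 = 3^8 · 3^4 · 3^2 ≡ 28 · 81 · 9 ≡ 118 (mod 139).
So B = 118. Alice then computes K = B^a mod p = 118^9 mod 139.
118^1 ≡ 118 (mod 139)
118^2 = (118^1)^2 ≡ 118^2 = 13924 ≡ 24 (mod 139)
118^4 = (118^2)^2 ≡ 24^2 = 576 ≡ 20 (mod 139)
118^8 = (118^4)^2 ≡ 20^2 = 400 ≡ 122 (mod 139)
118^9 = 118^8 · 118^1 ≡ 122 · 118 ≡ 79 (mod 139).

79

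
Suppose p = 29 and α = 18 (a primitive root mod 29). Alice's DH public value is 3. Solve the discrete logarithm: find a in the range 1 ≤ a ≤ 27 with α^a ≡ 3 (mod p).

Try successive powers of 18 modulo 29:
18^1 ≡ 18
18^2 ≡ 5
18^3 ≡ 3
Found: a = 3.

3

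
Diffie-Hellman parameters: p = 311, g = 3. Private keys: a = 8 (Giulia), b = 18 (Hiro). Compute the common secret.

134

Giulia sends A = g^a mod p = 3^8 mod 311.
3^1 ≡ 3 (mod 311)
3^2 = (3^1)^2 ≡ 3^2 = 9 ≡ 9 (mod 311)
3^4 = (3^2)^2 ≡ 9^2 = 81 ≡ 81 (mod 311)
3^8 = (3^4)^2 ≡ 81^2 = 6561 ≡ 30 (mod 311)
So A = 30. Hiro then computes K = A^b mod p = 30^18 mod 311.
30^1 ≡ 30 (mod 311)
30^2 = (30^1)^2 ≡ 30^2 = 900 ≡ 278 (mod 311)
30^4 = (30^2)^2 ≡ 278^2 = 77284 ≡ 156 (mod 311)
30^8 = (30^4)^2 ≡ 156^2 = 24336 ≡ 78 (mod 311)
30^16 = (30^8)^2 ≡ 78^2 = 6084 ≡ 175 (mod 311)
30^18 = 30^16 · 30^2 ≡ 175 · 278 ≡ 134 (mod 311).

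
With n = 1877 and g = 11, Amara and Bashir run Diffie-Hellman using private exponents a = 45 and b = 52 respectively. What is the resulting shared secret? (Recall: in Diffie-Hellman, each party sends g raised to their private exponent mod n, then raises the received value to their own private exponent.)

1078

Bashir sends B = g^b mod n = 11^52 mod 1877.
11^1 ≡ 11 (mod 1877)
11^2 = (11^1)^2 ≡ 11^2 = 121 ≡ 121 (mod 1877)
11^4 = (11^2)^2 ≡ 121^2 = 14641 ≡ 1502 (mod 1877)
11^8 = (11^4)^2 ≡ 1502^2 = 2256004 ≡ 1727 (mod 1877)
11^16 = (11^8)^2 ≡ 1727^2 = 2982529 ≡ 1853 (mod 1877)
11^32 = (11^16)^2 ≡ 1853^2 = 3433609 ≡ 576 (mod 1877)
11^52 = 11^32 · 11^16 · 11^4 ≡ 576 · 1853 · 1502 ≡ 1603 (mod 1877).
So B = 1603. Amara then computes K = B^a mod n = 1603^45 mod 1877.
1603^1 ≡ 1603 (mod 1877)
1603^2 = (1603^1)^2 ≡ 1603^2 = 2569609 ≡ 1873 (mod 1877)
1603^4 = (1603^2)^2 ≡ 1873^2 = 3508129 ≡ 16 (mod 1877)
1603^8 = (1603^4)^2 ≡ 16^2 = 256 ≡ 256 (mod 1877)
1603^16 = (1603^8)^2 ≡ 256^2 = 65536 ≡ 1718 (mod 1877)
1603^32 = (1603^16)^2 ≡ 1718^2 = 2951524 ≡ 880 (mod 1877)
1603^45 = 1603^32 · 1603^8 · 1603^4 · 1603^1 ≡ 880 · 256 · 16 · 1603 ≡ 1078 (mod 1877).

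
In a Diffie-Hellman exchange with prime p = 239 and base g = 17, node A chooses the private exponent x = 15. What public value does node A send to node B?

Public value = 17^15 (mod 239).
17^1 ≡ 17 (mod 239)
17^2 = (17^1)^2 ≡ 17^2 = 289 ≡ 50 (mod 239)
17^4 = (17^2)^2 ≡ 50^2 = 2500 ≡ 110 (mod 239)
17^8 = (17^4)^2 ≡ 110^2 = 12100 ≡ 150 (mod 239)
17^15 = 17^8 · 17^4 · 17^2 · 17^1 ≡ 150 · 110 · 50 · 17 ≡ 2 (mod 239).

2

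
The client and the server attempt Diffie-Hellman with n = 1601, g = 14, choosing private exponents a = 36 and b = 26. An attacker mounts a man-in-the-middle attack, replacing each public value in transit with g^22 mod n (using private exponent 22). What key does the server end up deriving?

423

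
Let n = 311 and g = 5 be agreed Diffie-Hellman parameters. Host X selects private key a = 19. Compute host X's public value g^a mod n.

173

Public value = 5^19 mod 311.
5^1 ≡ 5 (mod 311)
5^2 = (5^1)^2 ≡ 5^2 = 25 ≡ 25 (mod 311)
5^4 = (5^2)^2 ≡ 25^2 = 625 ≡ 3 (mod 311)
5^8 = (5^4)^2 ≡ 3^2 = 9 ≡ 9 (mod 311)
5^16 = (5^8)^2 ≡ 9^2 = 81 ≡ 81 (mod 311)
5^19 = 5^16 · 5^2 · 5^1 ≡ 81 · 25 · 5 ≡ 173 (mod 311).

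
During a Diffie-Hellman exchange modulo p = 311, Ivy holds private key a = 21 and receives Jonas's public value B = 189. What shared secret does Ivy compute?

48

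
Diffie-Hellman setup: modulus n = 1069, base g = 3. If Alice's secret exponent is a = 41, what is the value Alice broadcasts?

804

Public value = 3^41 (mod 1069).
3^1 ≡ 3 (mod 1069)
3^2 = (3^1)^2 ≡ 3^2 = 9 ≡ 9 (mod 1069)
3^4 = (3^2)^2 ≡ 9^2 = 81 ≡ 81 (mod 1069)
3^8 = (3^4)^2 ≡ 81^2 = 6561 ≡ 147 (mod 1069)
3^16 = (3^8)^2 ≡ 147^2 = 21609 ≡ 229 (mod 1069)
3^32 = (3^16)^2 ≡ 229^2 = 52441 ≡ 60 (mod 1069)
3^41 = 3^32 · 3^8 · 3^1 ≡ 60 · 147 · 3 ≡ 804 (mod 1069).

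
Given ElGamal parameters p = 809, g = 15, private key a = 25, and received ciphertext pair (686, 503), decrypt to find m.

806

Shared mask s = c₁^a mod p = 686^25 mod 809.
686^1 ≡ 686 (mod 809)
686^2 = (686^1)^2 ≡ 686^2 = 470596 ≡ 567 (mod 809)
686^4 = (686^2)^2 ≡ 567^2 = 321489 ≡ 316 (mod 809)
686^8 = (686^4)^2 ≡ 316^2 = 99856 ≡ 349 (mod 809)
686^16 = (686^8)^2 ≡ 349^2 = 121801 ≡ 451 (mod 809)
686^25 = 686^16 · 686^8 · 686^1 ≡ 451 · 349 · 686 ≡ 102 (mod 809).
So s = 102; s⁻¹ ≡ 579 (mod 809).
m = c₂ · s⁻¹ mod 809 = 503 · 579 mod 809 = 806.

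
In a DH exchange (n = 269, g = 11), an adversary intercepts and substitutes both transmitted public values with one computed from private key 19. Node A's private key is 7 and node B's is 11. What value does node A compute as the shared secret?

49

Node A receives an adversary's public value M = 11^19 mod 269 instead of the honest one.
11^1 ≡ 11 (mod 269)
11^2 = (11^1)^2 ≡ 11^2 = 121 ≡ 121 (mod 269)
11^4 = (11^2)^2 ≡ 121^2 = 14641 ≡ 115 (mod 269)
11^8 = (11^4)^2 ≡ 115^2 = 13225 ≡ 44 (mod 269)
11^16 = (11^8)^2 ≡ 44^2 = 1936 ≡ 53 (mod 269)
11^19 = 11^16 · 11^2 · 11^1 ≡ 53 · 121 · 11 ≡ 65 (mod 269).
So M = 65. Node A computes K = M^7 mod 269.
65^1 ≡ 65 (mod 269)
65^2 = (65^1)^2 ≡ 65^2 = 4225 ≡ 190 (mod 269)
65^4 = (65^2)^2 ≡ 190^2 = 36100 ≡ 54 (mod 269)
65^7 = 65^4 · 65^2 · 65^1 ≡ 54 · 190 · 65 ≡ 49 (mod 269).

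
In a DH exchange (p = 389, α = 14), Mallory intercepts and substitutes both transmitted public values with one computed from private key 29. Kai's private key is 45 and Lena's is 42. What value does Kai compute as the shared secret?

Kai receives Mallory's public value M = 14^29 mod 389 instead of the honest one.
14^1 ≡ 14 (mod 389)
14^2 = (14^1)^2 ≡ 14^2 = 196 ≡ 196 (mod 389)
14^4 = (14^2)^2 ≡ 196^2 = 38416 ≡ 294 (mod 389)
14^8 = (14^4)^2 ≡ 294^2 = 86436 ≡ 78 (mod 389)
14^16 = (14^8)^2 ≡ 78^2 = 6084 ≡ 249 (mod 389)
14^29 = 14^16 · 14^8 · 14^4 · 14^1 ≡ 249 · 78 · 294 · 14 ≡ 285 (mod 389).
So M = 285. Kai computes K = M^45 mod 389.
285^1 ≡ 285 (mod 389)
285^2 = (285^1)^2 ≡ 285^2 = 81225 ≡ 313 (mod 389)
285^4 = (285^2)^2 ≡ 313^2 = 97969 ≡ 330 (mod 389)
285^8 = (285^4)^2 ≡ 330^2 = 108900 ≡ 369 (mod 389)
285^16 = (285^8)^2 ≡ 369^2 = 136161 ≡ 11 (mod 389)
285^32 = (285^16)^2 ≡ 11^2 = 121 ≡ 121 (mod 389)
285^45 = 285^32 · 285^8 · 285^4 · 285^1 ≡ 121 · 369 · 330 · 285 ≡ 177 (mod 389).

177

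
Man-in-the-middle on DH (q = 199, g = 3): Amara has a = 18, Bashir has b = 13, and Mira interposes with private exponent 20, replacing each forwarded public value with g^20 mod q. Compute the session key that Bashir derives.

Bashir receives Mira's public value M = 3^20 mod 199 instead of the honest one.
3^1 ≡ 3 (mod 199)
3^2 = (3^1)^2 ≡ 3^2 = 9 ≡ 9 (mod 199)
3^4 = (3^2)^2 ≡ 9^2 = 81 ≡ 81 (mod 199)
3^8 = (3^4)^2 ≡ 81^2 = 6561 ≡ 193 (mod 199)
3^16 = (3^8)^2 ≡ 193^2 = 37249 ≡ 36 (mod 199)
3^20 = 3^16 · 3^4 ≡ 36 · 81 ≡ 130 (mod 199).
So M = 130. Bashir computes K = M^13 mod 199.
130^1 ≡ 130 (mod 199)
130^2 = (130^1)^2 ≡ 130^2 = 16900 ≡ 184 (mod 199)
130^4 = (130^2)^2 ≡ 184^2 = 33856 ≡ 26 (mod 199)
130^8 = (130^4)^2 ≡ 26^2 = 676 ≡ 79 (mod 199)
130^13 = 130^8 · 130^4 · 130^1 ≡ 79 · 26 · 130 ≡ 161 (mod 199).

161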